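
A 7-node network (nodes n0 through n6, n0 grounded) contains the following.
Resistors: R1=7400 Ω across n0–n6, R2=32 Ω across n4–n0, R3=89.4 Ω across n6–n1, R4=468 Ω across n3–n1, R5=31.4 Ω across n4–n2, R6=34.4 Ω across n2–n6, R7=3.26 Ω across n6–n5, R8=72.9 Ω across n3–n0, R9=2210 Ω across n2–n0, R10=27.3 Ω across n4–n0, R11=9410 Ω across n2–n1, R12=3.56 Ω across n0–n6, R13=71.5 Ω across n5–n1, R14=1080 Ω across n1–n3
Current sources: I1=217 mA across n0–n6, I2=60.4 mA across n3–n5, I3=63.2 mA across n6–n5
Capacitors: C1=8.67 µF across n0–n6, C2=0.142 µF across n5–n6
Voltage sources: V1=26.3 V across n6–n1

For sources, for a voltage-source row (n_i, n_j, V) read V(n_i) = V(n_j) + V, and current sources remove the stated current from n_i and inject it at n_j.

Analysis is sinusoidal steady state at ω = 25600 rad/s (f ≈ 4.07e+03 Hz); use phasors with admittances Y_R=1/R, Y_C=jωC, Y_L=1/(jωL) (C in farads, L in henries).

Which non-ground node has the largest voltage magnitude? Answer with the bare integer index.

MNA unknowns: 6 node voltages V₁..V_6 plus 1 source current (V1)
R1: Y=0.0001351+0.000j on G[0,6]
I1: z[0]−=0.217, z[6]+=0.217
I2: z[3]−=0.0604, z[5]+=0.0604
I3: z[6]−=0.0632, z[5]+=0.0632
C1: Y=0.000+0.2220j on G[0,6]
R2: Y=0.03125+0.000j on G[4,0]
R3: Y=0.01119+0.000j on G[6,1]
R4: Y=0.002137+0.000j on G[3,1]
R5: Y=0.03185+0.000j on G[4,2]
R6: Y=0.02907+0.000j on G[2,6]
R7: Y=0.3067+0.000j on G[6,5]
R8: Y=0.01372+0.000j on G[3,0]
C2: Y=0.000+0.003635j on G[5,6]
R9: Y=0.0004525+0.000j on G[2,0]
R10: Y=0.03663+0.000j on G[4,0]
R11: Y=0.0001063+0.000j on G[2,1]
R12: Y=0.2809+0.000j on G[0,6]
R13: Y=0.01399+0.000j on G[5,1]
R14: Y=0.0009259+0.000j on G[1,3]
V1: row V6−V1=26.3, i_V1 at 6,1
solve → V1=-25.58-0.5404j, V2=0.3555-0.3073j, V3=-8.268-0.09863j, V4=0.1135-0.09813j, V5=-0.04043-0.5317j, V6=0.7210-0.5404j
aux → i_V1=-0.7071-0.001498j

1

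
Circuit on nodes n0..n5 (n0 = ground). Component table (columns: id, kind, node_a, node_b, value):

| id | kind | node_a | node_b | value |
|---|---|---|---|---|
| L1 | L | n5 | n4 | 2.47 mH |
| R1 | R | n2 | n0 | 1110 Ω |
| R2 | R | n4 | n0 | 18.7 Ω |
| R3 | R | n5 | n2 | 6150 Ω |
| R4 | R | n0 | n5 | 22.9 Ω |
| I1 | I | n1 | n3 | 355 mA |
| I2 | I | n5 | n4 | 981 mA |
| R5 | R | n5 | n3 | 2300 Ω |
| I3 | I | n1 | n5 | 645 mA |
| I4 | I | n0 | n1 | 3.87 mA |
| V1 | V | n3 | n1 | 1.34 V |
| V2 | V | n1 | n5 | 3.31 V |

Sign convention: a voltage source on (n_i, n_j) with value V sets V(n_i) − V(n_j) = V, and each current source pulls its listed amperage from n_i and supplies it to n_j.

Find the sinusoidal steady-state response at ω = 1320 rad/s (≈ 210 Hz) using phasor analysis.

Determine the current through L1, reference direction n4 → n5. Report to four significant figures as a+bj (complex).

MNA unknowns: 5 node voltages V₁..V_5 plus 2 source currents (V1, V2)
L1: Y=0.000-0.3067j on G[5,4]
R1: Y=0.0009009+0.000j on G[2,0]
R2: Y=0.05348+0.000j on G[4,0]
R3: Y=0.0001626+0.000j on G[5,2]
R4: Y=0.04367+0.000j on G[0,5]
I1: z[1]−=0.355, z[3]+=0.355
I2: z[5]−=0.981, z[4]+=0.981
R5: Y=0.0004348+0.000j on G[5,3]
I3: z[1]−=0.645, z[5]+=0.645
I4: z[0]−=0.00387, z[1]+=0.00387
V1: row V3−V1=1.34, i_V1 at 3,1
V2: row V1−V5=3.31, i_V2 at 1,5
solve → V1=3.213-1.744j, V2=-0.01485-0.2666j, V3=4.553-1.744j, V4=0.1519+1.428j, V5=-0.09711-1.744j
aux → i_V1=0.3530+0.000j, i_V2=-0.6432+0.000j

0.9729-0.07638j A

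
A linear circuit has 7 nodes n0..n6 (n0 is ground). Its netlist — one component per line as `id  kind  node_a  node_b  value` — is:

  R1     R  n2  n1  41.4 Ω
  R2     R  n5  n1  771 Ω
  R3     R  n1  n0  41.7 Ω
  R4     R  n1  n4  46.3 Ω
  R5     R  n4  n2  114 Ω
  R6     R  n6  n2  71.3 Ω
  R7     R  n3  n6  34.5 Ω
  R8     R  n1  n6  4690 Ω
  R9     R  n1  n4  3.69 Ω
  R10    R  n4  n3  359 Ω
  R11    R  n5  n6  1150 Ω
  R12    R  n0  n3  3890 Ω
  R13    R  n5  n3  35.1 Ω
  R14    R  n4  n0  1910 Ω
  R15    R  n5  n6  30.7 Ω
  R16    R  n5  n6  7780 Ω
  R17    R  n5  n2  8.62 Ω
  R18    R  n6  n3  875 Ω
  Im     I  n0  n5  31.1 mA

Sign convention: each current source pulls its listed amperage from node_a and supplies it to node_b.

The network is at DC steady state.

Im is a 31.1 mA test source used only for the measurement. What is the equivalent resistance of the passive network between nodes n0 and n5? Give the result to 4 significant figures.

R_eq = 73.00 Ω

Element admittances at DC:
  Y(R1) = 0.02415 S between n2,n1
  Y(R2) = 0.001297 S between n5,n1
  Y(R3) = 0.02398 S between n1,n0
  Y(R4) = 0.02160 S between n1,n4
  Y(R5) = 0.008772 S between n4,n2
  Y(R6) = 0.01403 S between n6,n2
  Y(R7) = 0.02899 S between n3,n6
  Y(R8) = 0.0002132 S between n1,n6
  Y(R9) = 0.2710 S between n1,n4
  Y(R10) = 0.002786 S between n4,n3
  Y(R11) = 0.0008696 S between n5,n6
  Y(R12) = 0.0002571 S between n0,n3
  Y(R13) = 0.02849 S between n5,n3
  Y(R14) = 0.0005236 S between n4,n0
  Y(R15) = 0.03257 S between n5,n6
  Y(R16) = 0.0001285 S between n5,n6
  Y(R17) = 0.1160 S between n5,n2
  Y(R18) = 0.001143 S between n6,n3
  Im: injects 0.0311 A into n5 (from n0)
Assemble and solve the 6×6 MNA system:
  V(n1)=1.246  V(n2)=2.058  V(n3)=2.178  V(n4)=1.275  V(n5)=2.270  V(n6)=2.194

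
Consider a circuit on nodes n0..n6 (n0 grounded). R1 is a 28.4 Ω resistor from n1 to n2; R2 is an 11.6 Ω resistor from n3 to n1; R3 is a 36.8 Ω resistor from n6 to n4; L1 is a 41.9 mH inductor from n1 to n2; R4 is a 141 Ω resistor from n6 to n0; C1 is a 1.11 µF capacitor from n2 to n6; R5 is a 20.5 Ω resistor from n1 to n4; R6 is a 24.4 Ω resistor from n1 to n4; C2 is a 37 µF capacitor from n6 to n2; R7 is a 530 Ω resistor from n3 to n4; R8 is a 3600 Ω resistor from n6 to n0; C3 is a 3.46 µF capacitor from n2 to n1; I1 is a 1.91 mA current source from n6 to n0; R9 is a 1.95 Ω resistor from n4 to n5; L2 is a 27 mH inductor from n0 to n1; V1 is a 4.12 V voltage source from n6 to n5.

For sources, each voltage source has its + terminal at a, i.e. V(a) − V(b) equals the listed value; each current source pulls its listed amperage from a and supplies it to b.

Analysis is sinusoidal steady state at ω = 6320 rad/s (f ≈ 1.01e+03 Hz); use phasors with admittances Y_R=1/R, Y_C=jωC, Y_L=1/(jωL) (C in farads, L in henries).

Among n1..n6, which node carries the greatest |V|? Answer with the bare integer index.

Apply KCL at each of the 6 non-ground nodes and solve the resulting linear system.
Node n1: branches {R1, R2, L1, R5, R6, C3, L2} → V_1 = -2.005-1.184j
Node n2: branches {R1, L1, C1, C2, C3} → V_2 = 0.5003-1.225j
Node n3: branches {R2, R7} → V_3 = -2.028-1.192j
Node n4: branches {R3, R5, R6, R7, R9} → V_4 = -3.052-1.535j
Node n5: branches {R9, V1} → V_5 = -3.437-1.595j
Node n6: branches {R3, R4, C1, C2, R8, I1, V1} → V_6 = 0.6826-1.595j
Source currents: i(V1)=-0.1974-0.03052j

5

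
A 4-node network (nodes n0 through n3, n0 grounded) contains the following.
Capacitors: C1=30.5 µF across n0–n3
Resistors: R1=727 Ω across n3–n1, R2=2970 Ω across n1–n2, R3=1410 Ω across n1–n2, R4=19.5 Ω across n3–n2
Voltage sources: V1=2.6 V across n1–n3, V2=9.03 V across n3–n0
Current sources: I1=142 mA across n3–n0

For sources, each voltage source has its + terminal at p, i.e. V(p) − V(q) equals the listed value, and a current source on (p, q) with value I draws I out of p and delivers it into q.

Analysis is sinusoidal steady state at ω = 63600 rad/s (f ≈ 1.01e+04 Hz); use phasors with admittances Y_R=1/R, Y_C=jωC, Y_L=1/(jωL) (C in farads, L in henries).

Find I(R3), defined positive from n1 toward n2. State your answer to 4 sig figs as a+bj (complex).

Apply KCL at each of the 3 non-ground nodes and solve the resulting linear system.
Node n1: branches {R1, R2, R3, V1} → V_1 = 11.63+0.000j
Node n2: branches {R2, R3, R4} → V_2 = 9.082+0.000j
Node n3: branches {C1, R1, R4, V1, V2, I1} → V_3 = 9.030+0.000j
Source currents: i(V1)=-0.006241+0.000j, i(V2)=-0.1420-17.52j

0.001807+0.000j A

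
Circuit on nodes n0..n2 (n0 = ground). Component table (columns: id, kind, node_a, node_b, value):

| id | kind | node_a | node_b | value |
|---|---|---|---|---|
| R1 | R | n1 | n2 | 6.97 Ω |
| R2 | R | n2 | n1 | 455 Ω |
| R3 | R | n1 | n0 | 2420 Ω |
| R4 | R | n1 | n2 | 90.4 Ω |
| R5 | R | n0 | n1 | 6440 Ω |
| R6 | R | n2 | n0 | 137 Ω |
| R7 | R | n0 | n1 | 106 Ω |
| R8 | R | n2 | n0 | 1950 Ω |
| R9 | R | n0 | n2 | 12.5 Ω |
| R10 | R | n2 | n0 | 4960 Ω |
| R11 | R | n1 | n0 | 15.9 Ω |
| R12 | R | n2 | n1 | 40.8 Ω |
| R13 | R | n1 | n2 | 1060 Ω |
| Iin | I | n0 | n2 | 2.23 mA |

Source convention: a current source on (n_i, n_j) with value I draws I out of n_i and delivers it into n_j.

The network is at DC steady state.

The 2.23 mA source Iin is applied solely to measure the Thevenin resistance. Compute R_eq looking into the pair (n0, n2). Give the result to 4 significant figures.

R_eq = 7.139 Ω

Apply KCL at each of the 2 non-ground nodes and solve the resulting linear system.
Node n1: branches {R1, R2, R3, R4, R5, R7, R11, R12, R13} → V_1 = 0.01137
Node n2: branches {R1, R2, R4, R6, R8, R9, R10, R12, R13, Iin} → V_2 = 0.01592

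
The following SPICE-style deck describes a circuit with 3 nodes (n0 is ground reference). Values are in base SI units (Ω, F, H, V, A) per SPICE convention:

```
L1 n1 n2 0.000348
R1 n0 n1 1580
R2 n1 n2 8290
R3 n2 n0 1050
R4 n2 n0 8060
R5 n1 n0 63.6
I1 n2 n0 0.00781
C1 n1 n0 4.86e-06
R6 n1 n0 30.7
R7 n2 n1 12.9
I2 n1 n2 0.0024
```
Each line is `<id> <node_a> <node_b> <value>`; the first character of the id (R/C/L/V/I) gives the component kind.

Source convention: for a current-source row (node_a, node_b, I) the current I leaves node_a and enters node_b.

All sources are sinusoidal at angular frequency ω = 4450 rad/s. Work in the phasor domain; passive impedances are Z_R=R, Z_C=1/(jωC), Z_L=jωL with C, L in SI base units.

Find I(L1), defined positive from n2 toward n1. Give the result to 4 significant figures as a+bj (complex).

-0.005199+0.0005723j A

Element admittances at ω=4450 rad/s:
  Y(L1) = 0.000-0.6457j S between n1,n2
  Y(R1) = 0.0006329+0.000j S between n0,n1
  Y(R2) = 0.0001206+0.000j S between n1,n2
  Y(R3) = 0.0009524+0.000j S between n2,n0
  Y(R4) = 0.0001241+0.000j S between n2,n0
  Y(R5) = 0.01572+0.000j S between n1,n0
  I1: injects 0.00781 A into n0 (from n2)
  Y(C1) = 0.000+0.02163j S between n1,n0
  Y(R6) = 0.03257+0.000j S between n1,n0
  Y(R7) = 0.07752+0.000j S between n2,n1
  I2: injects 0.0024 A into n2 (from n1)
Assemble and solve the 2×2 MNA system:
  V(n1)=-0.1315+0.05704j  V(n2)=-0.1324+0.04899j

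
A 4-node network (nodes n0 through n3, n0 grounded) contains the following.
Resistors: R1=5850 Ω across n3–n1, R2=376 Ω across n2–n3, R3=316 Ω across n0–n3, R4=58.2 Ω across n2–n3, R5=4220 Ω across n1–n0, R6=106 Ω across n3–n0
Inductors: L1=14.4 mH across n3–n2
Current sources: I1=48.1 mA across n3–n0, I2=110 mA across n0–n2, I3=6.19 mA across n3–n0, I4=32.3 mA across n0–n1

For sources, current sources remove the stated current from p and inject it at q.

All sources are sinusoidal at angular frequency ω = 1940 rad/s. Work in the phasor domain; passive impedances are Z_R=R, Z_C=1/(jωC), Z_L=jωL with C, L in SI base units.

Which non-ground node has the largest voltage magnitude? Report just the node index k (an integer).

Element admittances at ω=1940 rad/s:
  Y(R1) = 0.0001709+0.000j S between n3,n1
  Y(R2) = 0.002660+0.000j S between n2,n3
  Y(L1) = 0.000-0.03580j S between n3,n2
  I1: injects 0.0481 A into n0 (from n3)
  I2: injects 0.11 A into n2 (from n0)
  I3: injects 0.00619 A into n0 (from n3)
  Y(R3) = 0.003165+0.000j S between n0,n3
  Y(R4) = 0.01718+0.000j S between n2,n3
  Y(R5) = 0.0002370+0.000j S between n1,n0
  Y(R6) = 0.009434+0.000j S between n3,n0
  I4: injects 0.0323 A into n1 (from n0)
Assemble and solve the 3×3 MNA system:
  V(n1)=81.47+0.000j  V(n2)=6.756+2.351j  V(n3)=5.453+0.000j

1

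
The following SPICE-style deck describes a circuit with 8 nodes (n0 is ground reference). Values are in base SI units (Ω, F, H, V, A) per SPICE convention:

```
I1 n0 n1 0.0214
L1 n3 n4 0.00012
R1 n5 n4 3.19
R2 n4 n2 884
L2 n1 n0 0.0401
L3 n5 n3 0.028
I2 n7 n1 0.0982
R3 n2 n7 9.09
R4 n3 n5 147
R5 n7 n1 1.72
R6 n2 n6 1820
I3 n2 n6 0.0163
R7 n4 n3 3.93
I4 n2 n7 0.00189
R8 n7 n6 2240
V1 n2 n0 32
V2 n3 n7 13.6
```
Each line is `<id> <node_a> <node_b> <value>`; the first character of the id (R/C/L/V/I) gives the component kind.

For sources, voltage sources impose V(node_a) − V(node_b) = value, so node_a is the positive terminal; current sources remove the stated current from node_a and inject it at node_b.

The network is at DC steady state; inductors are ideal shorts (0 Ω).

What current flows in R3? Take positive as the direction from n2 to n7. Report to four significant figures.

MNA unknowns: 7 node voltages V₁..V_7 plus 5 source currents (L1, L2, L3, V1, V2)
I1: z[0]−=0.0214, z[1]+=0.0214
L1: row V3−V4=0, i_L1 at 3,4
R1: Y=0.3135 on G[5,4]
R2: Y=0.001131 on G[4,2]
L2: row V1−V0=0, i_L2 at 1,0
L3: row V5−V3=0, i_L3 at 5,3
I2: z[7]−=0.0982, z[1]+=0.0982
R3: Y=0.1100 on G[2,7]
R4: Y=0.006803 on G[3,5]
R5: Y=0.5814 on G[7,1]
R6: Y=0.0005495 on G[2,6]
I3: z[2]−=0.0163, z[6]+=0.0163
R7: Y=0.2545 on G[4,3]
I4: z[2]−=0.00189, z[7]+=0.00189
R8: Y=0.0004464 on G[7,6]
V1: row V2−V0=32, i_V1 at 2,0
V2: row V3−V7=13.6, i_V2 at 3,7
solve → V1=0.000, V2=32.00, V3=18.59, V4=18.59, V5=18.59, V6=36.26, V7=4.994
aux → i_L1=-0.01516, i_L2=3.023, i_L3=0.000, i_V1=-3.002, i_V2=0.01516

2.971 A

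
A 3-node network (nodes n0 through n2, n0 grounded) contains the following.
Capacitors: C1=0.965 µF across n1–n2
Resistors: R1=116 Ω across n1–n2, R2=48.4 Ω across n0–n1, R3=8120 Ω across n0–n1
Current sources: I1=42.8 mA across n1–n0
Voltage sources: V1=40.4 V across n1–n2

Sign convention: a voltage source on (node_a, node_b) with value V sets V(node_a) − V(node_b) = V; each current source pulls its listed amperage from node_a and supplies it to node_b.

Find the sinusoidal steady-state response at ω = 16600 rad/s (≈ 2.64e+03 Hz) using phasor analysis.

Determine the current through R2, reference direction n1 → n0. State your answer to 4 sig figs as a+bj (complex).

Apply KCL at each of the 2 non-ground nodes and solve the resulting linear system.
Node n1: branches {C1, R1, R2, R3, I1, V1} → V_1 = -2.059+0.000j
Node n2: branches {C1, R1, V1} → V_2 = -42.46+0.000j
Source currents: i(V1)=-0.3483-0.6472j

-0.04255+0.000j A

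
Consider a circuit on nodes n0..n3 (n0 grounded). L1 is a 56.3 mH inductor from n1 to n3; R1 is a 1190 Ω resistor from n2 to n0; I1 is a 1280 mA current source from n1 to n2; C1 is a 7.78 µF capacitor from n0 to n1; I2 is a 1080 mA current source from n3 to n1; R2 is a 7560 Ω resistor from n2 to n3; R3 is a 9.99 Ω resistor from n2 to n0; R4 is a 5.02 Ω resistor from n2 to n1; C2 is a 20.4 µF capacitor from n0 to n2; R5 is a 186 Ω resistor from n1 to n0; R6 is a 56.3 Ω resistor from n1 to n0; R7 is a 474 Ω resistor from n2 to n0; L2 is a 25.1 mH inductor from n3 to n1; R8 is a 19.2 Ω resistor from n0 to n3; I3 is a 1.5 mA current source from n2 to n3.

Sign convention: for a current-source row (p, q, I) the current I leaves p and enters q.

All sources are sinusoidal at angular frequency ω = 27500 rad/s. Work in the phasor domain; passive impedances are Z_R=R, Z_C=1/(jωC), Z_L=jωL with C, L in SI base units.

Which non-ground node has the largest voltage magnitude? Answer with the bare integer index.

MNA unknowns: 3 node voltages V₁..V_3
L1: Y=0.000-0.0006459j on G[1,3]
R1: Y=0.0008403+0.000j on G[2,0]
I1: z[1]−=1.28, z[2]+=1.28
C1: Y=0.000+0.2140j on G[0,1]
I2: z[3]−=1.08, z[1]+=1.08
R2: Y=0.0001323+0.000j on G[2,3]
R3: Y=0.1001+0.000j on G[2,0]
R4: Y=0.1992+0.000j on G[2,1]
C2: Y=0.000+0.5610j on G[0,2]
R5: Y=0.005376+0.000j on G[1,0]
R6: Y=0.01776+0.000j on G[1,0]
R7: Y=0.002110+0.000j on G[2,0]
L2: Y=0.000-0.001449j on G[3,1]
R8: Y=0.05208+0.000j on G[0,3]
I3: z[2]−=0.0015, z[3]+=0.0015
solve → V1=-0.7803-0.5173j, V2=0.6916-1.624j, V3=-20.64-0.8009j

3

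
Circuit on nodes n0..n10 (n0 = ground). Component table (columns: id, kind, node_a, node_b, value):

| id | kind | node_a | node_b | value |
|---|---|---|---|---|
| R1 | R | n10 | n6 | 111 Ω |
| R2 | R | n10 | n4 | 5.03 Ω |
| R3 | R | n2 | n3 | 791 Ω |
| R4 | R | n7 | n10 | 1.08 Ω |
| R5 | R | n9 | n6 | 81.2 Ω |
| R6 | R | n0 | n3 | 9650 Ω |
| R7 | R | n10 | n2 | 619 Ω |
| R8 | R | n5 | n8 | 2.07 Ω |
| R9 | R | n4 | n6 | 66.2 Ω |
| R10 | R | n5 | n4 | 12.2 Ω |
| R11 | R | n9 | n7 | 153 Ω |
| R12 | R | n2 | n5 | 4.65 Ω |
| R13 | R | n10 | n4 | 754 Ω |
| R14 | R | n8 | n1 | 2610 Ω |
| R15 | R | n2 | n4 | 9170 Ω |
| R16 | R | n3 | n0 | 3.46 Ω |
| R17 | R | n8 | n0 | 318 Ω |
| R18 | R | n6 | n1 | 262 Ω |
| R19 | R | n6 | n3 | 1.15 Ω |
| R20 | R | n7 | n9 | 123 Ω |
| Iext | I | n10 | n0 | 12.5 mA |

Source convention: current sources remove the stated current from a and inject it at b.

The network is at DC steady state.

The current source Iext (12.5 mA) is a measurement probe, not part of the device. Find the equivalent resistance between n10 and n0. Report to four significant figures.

R_eq = 33.62 Ω

MNA unknowns: 10 node voltages V₁..V_10
R1: Y=0.009009 on G[10,6]
R2: Y=0.1988 on G[10,4]
R3: Y=0.001264 on G[2,3]
R4: Y=0.9259 on G[7,10]
R5: Y=0.01232 on G[9,6]
R6: Y=0.0001036 on G[0,3]
R7: Y=0.001616 on G[10,2]
R8: Y=0.4831 on G[5,8]
R9: Y=0.01511 on G[4,6]
R10: Y=0.08197 on G[5,4]
R11: Y=0.006536 on G[9,7]
R12: Y=0.2151 on G[2,5]
R13: Y=0.001326 on G[10,4]
R14: Y=0.0003831 on G[8,1]
R15: Y=0.0001091 on G[2,4]
R16: Y=0.2890 on G[3,0]
R17: Y=0.003145 on G[8,0]
R18: Y=0.003817 on G[6,1]
R19: Y=0.8696 on G[6,3]
R20: Y=0.008130 on G[7,9]
Iext: z[10]−=0.0125, z[0]+=0.0125
solve → V1=-0.08042, V2=-0.3662, V3=-0.03926, V4=-0.3870, V5=-0.3677, V6=-0.05184, V7=-0.4176, V8=-0.3651, V9=-0.2506, V10=-0.4202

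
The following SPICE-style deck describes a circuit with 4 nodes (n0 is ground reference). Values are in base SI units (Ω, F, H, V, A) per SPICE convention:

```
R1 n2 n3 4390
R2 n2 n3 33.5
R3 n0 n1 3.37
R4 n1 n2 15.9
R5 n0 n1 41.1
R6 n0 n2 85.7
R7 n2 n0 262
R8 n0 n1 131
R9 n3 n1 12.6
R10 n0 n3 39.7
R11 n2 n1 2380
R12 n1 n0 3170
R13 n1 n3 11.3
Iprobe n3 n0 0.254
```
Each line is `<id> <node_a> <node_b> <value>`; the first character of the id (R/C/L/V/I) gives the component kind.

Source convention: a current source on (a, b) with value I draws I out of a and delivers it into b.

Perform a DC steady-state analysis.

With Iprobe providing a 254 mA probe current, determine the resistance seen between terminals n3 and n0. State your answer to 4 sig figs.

Element admittances at DC:
  Y(R1) = 0.0002278 S between n2,n3
  Y(R2) = 0.02985 S between n2,n3
  Y(R3) = 0.2967 S between n0,n1
  Y(R4) = 0.06289 S between n1,n2
  Y(R5) = 0.02433 S between n0,n1
  Y(R6) = 0.01167 S between n0,n2
  Y(R7) = 0.003817 S between n2,n0
  Y(R8) = 0.007634 S between n0,n1
  Y(R9) = 0.07937 S between n3,n1
  Y(R10) = 0.02519 S between n0,n3
  Y(R11) = 0.0004202 S between n2,n1
  Y(R12) = 0.0003155 S between n1,n0
  Y(R13) = 0.08850 S between n1,n3
  Iprobe: injects 0.254 A into n0 (from n3)
Assemble and solve the 3×3 MNA system:
  V(n1)=-0.6030  V(n2)=-0.8210  V(n3)=-1.703

R_eq = 6.703 Ω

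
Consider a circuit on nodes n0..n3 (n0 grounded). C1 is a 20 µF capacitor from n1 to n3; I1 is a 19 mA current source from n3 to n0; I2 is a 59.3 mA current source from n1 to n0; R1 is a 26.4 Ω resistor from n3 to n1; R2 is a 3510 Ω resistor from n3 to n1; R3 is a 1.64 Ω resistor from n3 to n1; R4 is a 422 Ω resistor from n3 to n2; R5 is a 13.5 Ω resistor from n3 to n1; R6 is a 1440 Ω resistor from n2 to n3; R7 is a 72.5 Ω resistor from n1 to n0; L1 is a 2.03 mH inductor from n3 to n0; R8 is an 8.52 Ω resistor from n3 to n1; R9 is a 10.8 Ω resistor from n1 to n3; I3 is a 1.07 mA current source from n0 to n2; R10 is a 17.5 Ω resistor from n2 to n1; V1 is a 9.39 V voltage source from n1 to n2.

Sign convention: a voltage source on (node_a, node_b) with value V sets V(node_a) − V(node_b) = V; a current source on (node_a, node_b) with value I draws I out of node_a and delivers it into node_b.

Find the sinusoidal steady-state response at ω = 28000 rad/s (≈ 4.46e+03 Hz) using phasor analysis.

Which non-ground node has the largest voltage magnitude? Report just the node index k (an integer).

Apply KCL at each of the 3 non-ground nodes and solve the resulting linear system.
Node n1: branches {C1, I2, R1, R2, R3, R5, R7, R8, R9, R10, V1} → V_1 = -2.106-2.709j
Node n2: branches {R4, R6, I3, R10, V1} → V_2 = -11.50-2.709j
Node n3: branches {C1, I1, R1, R2, R3, R4, R5, R6, L1, R8, R9} → V_3 = -2.124-2.738j
Source currents: i(V1)=-0.5664+9.070e-05j

2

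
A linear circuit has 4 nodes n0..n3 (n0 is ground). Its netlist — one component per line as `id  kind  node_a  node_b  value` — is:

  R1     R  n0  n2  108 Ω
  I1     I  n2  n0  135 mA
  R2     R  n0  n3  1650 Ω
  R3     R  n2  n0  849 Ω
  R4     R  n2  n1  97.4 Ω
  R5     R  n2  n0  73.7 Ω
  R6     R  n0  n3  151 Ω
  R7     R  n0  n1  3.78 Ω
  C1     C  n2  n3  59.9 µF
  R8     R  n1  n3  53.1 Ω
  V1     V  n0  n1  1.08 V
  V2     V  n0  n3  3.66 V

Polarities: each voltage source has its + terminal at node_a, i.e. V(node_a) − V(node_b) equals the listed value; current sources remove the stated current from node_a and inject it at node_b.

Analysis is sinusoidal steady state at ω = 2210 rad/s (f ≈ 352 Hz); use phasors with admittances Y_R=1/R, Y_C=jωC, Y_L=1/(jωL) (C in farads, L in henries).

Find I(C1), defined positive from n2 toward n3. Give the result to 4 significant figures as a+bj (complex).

-0.01935-0.005011j A

Element admittances at ω=2210 rad/s:
  Y(R1) = 0.009259+0.000j S between n0,n2
  I1: injects 0.135 A into n0 (from n2)
  Y(R2) = 0.0006061+0.000j S between n0,n3
  Y(R3) = 0.001178+0.000j S between n2,n0
  Y(R4) = 0.01027+0.000j S between n2,n1
  Y(R5) = 0.01357+0.000j S between n2,n0
  Y(R6) = 0.006623+0.000j S between n0,n3
  Y(R7) = 0.2646+0.000j S between n0,n1
  Y(C1) = 0.000+0.1324j S between n2,n3
  Y(R8) = 0.01883+0.000j S between n1,n3
  V1: constraint V(n0)−V(n1) = 1.08
  V2: constraint V(n0)−V(n3) = 3.66
Assemble and solve the 5×5 MNA system:
  V(n1)=-1.080+0.000j  V(n2)=-3.698+0.1462j  V(n3)=-3.660+0.000j
  i(V1)=-0.2102-0.001501j  i(V2)=-0.05569+0.005011j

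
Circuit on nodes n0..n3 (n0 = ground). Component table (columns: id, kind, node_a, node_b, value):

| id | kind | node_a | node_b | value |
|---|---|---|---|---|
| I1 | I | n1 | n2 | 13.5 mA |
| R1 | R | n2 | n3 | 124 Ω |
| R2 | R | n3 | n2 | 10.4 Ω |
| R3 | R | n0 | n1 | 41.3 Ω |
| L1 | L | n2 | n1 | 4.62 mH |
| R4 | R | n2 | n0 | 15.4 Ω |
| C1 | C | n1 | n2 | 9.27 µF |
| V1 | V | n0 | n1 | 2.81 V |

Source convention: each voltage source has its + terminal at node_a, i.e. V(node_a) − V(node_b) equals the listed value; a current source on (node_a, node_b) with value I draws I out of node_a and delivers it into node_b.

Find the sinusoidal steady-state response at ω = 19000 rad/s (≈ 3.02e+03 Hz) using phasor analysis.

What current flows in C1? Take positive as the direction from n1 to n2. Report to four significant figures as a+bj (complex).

-0.1813-0.07148j A

Apply KCL at each of the 3 non-ground nodes and solve the resulting linear system.
Node n1: branches {I1, R3, L1, C1, V1} → V_1 = -2.810+0.000j
Node n2: branches {I1, R1, R2, L1, R4, C1} → V_2 = -2.404-1.030j
Node n3: branches {R1, R2} → V_3 = -2.404-1.030j
Source currents: i(V1)=-0.2242-0.06686j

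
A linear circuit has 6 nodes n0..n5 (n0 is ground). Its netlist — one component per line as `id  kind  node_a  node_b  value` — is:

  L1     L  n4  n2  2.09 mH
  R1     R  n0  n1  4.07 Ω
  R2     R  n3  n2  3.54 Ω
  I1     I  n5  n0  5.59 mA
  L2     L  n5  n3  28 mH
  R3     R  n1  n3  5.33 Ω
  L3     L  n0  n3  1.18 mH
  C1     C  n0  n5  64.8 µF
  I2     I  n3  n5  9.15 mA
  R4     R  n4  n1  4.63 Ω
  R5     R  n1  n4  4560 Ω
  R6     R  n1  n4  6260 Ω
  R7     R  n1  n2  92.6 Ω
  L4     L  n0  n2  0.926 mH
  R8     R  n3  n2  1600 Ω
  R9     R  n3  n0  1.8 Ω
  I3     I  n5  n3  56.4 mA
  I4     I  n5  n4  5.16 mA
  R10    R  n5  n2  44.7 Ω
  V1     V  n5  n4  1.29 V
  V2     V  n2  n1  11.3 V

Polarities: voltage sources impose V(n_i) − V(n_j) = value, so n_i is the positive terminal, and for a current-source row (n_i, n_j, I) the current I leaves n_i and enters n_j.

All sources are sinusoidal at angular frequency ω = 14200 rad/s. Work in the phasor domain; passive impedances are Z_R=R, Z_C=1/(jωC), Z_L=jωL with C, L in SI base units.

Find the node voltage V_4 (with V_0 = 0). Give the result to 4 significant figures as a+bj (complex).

Apply KCL at each of the 5 non-ground nodes and solve the resulting linear system.
Node n1: branches {R1, R3, R4, R5, R6, R7, V2} → V_1 = -3.274+1.403j
Node n2: branches {L1, R2, R7, L4, R8, R10, V2} → V_2 = 8.026+1.403j
Node n3: branches {R2, L2, R3, L3, I2, R8, R9, I3} → V_3 = 1.617+0.7417j
Node n4: branches {L1, R4, R5, R6, I4, V1} → V_4 = -1.344+0.2721j
Node n5: branches {I1, L2, C1, I2, I3, I4, R10, V1} → V_5 = -0.05426+0.2721j
Source currents: i(V1)=0.3743+0.07102j, i(V2)=-2.262+0.7135j

-1.344+0.2721j V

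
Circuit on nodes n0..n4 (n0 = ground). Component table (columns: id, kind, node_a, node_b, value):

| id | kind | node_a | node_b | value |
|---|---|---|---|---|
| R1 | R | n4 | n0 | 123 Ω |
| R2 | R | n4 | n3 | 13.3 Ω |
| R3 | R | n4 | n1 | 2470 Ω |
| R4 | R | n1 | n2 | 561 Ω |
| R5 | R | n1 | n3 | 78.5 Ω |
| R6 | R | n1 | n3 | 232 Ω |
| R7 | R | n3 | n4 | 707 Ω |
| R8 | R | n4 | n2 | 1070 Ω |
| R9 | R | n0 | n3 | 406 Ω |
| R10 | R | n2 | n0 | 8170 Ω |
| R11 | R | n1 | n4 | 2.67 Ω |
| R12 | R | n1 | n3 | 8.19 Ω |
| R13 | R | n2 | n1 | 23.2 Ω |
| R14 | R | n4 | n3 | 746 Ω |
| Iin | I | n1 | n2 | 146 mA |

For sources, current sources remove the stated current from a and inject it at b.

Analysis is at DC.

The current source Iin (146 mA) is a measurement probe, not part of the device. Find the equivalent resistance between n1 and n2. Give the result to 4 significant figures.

Apply KCL at each of the 4 non-ground nodes and solve the resulting linear system.
Node n1: branches {R3, R4, R5, R6, R11, R12, R13, Iin} → V_1 = -0.04291
Node n2: branches {R4, R8, R10, R13, Iin} → V_2 = 3.135
Node n3: branches {R2, R5, R6, R7, R9, R12, R14} → V_3 = -0.03968
Node n4: branches {R1, R2, R3, R7, R8, R11, R14} → V_4 = -0.03518

R_eq = 21.77 Ω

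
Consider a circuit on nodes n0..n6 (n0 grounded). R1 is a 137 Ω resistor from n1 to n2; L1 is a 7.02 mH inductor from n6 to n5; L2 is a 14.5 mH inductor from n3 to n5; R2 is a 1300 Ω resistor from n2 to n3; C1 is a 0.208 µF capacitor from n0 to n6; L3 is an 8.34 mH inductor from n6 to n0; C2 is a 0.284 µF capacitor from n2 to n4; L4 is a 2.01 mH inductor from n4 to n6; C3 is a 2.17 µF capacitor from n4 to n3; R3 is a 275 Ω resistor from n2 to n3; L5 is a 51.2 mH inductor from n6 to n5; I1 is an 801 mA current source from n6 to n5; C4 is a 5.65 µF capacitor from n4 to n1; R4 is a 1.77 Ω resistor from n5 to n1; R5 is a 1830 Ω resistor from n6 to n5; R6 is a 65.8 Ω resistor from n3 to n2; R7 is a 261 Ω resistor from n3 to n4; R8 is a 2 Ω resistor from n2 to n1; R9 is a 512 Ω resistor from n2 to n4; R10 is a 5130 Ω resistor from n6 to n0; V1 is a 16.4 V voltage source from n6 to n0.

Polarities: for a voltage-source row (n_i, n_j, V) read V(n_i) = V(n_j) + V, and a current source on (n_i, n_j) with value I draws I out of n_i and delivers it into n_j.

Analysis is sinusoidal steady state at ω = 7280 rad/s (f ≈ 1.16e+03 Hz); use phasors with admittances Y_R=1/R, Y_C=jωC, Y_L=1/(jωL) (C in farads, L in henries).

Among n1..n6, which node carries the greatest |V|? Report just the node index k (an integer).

Element admittances at ω=7280 rad/s:
  Y(R1) = 0.007299+0.000j S between n1,n2
  Y(L1) = 0.000-0.01957j S between n6,n5
  Y(L2) = 0.000-0.009473j S between n3,n5
  Y(R2) = 0.0007692+0.000j S between n2,n3
  Y(C1) = 0.000+0.001514j S between n0,n6
  Y(L3) = 0.000-0.01647j S between n6,n0
  Y(C2) = 0.000+0.002068j S between n2,n4
  Y(L4) = 0.000-0.06834j S between n4,n6
  Y(C3) = 0.000+0.01580j S between n4,n3
  Y(R3) = 0.003636+0.000j S between n2,n3
  Y(L5) = 0.000-0.002683j S between n6,n5
  I1: injects 0.801 A into n5 (from n6)
  Y(C4) = 0.000+0.04113j S between n4,n1
  Y(R4) = 0.5650+0.000j S between n5,n1
  Y(R5) = 0.0005464+0.000j S between n6,n5
  Y(R6) = 0.01520+0.000j S between n3,n2
  Y(R7) = 0.003831+0.000j S between n3,n4
  Y(R8) = 0.5000+0.000j S between n2,n1
  Y(R9) = 0.001953+0.000j S between n2,n4
  Y(R10) = 0.0001949+0.000j S between n6,n0
  V1: constraint V(n6)−V(n0) = 16.4
Assemble and solve the 7×7 MNA system:
  V(n1)=21.02-2.069j  V(n2)=20.54-2.031j  V(n3)=10.16-1.832j  V(n4)=14.40+12.20j  V(n5)=22.50-1.620j  V(n6)=16.40+0.000j
  i(V1)=-0.003197+0.2453j

5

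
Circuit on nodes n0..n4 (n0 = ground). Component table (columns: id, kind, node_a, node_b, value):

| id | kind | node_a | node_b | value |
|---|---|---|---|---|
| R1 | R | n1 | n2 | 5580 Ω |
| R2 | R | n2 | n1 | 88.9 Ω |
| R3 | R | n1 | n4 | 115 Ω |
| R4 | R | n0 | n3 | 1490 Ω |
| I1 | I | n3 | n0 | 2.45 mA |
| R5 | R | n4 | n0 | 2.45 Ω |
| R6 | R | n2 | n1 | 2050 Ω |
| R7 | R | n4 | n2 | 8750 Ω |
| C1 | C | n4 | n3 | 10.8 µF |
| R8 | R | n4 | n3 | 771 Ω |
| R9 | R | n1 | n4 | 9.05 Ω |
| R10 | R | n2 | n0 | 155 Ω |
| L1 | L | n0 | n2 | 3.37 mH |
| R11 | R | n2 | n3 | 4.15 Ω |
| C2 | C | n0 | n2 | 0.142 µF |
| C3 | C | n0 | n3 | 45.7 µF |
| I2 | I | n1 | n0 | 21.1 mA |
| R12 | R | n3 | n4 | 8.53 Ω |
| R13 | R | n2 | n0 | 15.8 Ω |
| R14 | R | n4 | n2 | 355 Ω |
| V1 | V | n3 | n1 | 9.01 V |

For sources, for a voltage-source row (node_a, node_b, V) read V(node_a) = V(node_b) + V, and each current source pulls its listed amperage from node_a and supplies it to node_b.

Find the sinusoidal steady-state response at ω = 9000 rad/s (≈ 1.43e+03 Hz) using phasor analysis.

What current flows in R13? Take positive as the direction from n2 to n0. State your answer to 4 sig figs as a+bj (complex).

Apply KCL at each of the 4 non-ground nodes and solve the resulting linear system.
Node n1: branches {R1, R2, R3, R6, R9, I2, V1} → V_1 = -8.597-1.336j
Node n2: branches {R1, R2, R6, R7, R10, L1, R11, C2, R13, R14} → V_2 = 0.07968-1.032j
Node n3: branches {R4, I1, C1, R8, R11, C3, R12, V1} → V_3 = 0.4133-1.336j
Node n4: branches {R3, R5, R7, C1, R8, R9, R12, R14} → V_4 = -1.338-0.2318j
Source currents: i(V1)=-0.9475-0.1352j

0.005043-0.06532j A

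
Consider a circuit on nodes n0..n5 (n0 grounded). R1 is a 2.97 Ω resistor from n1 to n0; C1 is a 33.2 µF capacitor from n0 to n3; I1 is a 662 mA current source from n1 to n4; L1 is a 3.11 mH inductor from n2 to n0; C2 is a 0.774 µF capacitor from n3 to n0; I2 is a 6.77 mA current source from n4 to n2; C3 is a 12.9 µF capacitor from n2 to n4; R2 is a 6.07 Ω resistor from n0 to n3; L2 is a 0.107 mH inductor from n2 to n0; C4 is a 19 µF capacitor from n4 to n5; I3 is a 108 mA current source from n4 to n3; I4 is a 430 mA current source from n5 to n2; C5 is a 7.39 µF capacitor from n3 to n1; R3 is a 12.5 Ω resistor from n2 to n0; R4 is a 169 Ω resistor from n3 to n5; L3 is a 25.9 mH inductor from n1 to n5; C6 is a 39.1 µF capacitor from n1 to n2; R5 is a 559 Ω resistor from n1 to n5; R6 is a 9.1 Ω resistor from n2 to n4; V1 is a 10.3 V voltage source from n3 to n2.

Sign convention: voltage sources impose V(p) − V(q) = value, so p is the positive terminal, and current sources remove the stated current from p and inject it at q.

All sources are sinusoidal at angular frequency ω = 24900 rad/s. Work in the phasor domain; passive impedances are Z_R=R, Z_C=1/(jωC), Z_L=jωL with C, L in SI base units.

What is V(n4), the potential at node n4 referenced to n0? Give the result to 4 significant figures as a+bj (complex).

-9.962-6.823j V

Element admittances at ω=24900 rad/s:
  Y(R1) = 0.3367+0.000j S between n1,n0
  Y(C1) = 0.000+0.8267j S between n0,n3
  I1: injects 0.662 A into n4 (from n1)
  Y(L1) = 0.000-0.01291j S between n2,n0
  Y(C2) = 0.000+0.01927j S between n3,n0
  I2: injects 0.00677 A into n2 (from n4)
  Y(C3) = 0.000+0.3212j S between n2,n4
  Y(R2) = 0.1647+0.000j S between n0,n3
  Y(L2) = 0.000-0.3753j S between n2,n0
  Y(C4) = 0.000+0.4731j S between n4,n5
  I3: injects 0.108 A into n3 (from n4)
  I4: injects 0.43 A into n2 (from n5)
  Y(C5) = 0.000+0.1840j S between n3,n1
  Y(R3) = 0.08000+0.000j S between n2,n0
  Y(R4) = 0.005917+0.000j S between n3,n5
  Y(L3) = 0.000-0.001551j S between n1,n5
  Y(C6) = 0.000+0.9736j S between n1,n2
  Y(R5) = 0.001789+0.000j S between n1,n5
  Y(R6) = 0.1099+0.000j S between n2,n4
  V1: constraint V(n3)−V(n2) = 10.3
Assemble and solve the 6×6 MNA system:
  V(n1)=-6.266-7.554j  V(n2)=-10.11-6.307j  V(n3)=0.1923-6.307j  V(n4)=-9.962-6.823j  V(n5)=-9.983-6.050j
  i(V1)=-5.090-0.3105j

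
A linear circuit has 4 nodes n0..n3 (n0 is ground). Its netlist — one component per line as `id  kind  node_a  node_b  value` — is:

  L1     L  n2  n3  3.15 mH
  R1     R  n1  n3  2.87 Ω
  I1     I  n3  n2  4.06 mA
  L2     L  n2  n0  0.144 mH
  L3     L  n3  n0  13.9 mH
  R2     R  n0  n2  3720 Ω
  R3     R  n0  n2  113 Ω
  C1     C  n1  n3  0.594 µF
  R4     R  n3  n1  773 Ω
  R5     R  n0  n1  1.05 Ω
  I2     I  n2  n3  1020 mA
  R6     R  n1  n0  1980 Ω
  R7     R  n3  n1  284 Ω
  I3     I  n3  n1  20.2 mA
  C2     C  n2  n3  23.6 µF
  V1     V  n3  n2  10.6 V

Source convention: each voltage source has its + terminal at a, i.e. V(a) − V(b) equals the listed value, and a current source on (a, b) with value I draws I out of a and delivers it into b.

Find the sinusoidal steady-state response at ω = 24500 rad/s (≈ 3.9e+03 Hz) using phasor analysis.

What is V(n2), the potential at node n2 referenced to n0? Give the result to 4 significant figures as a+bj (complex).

-4.830-5.233j V

Apply KCL at each of the 3 non-ground nodes and solve the resulting linear system.
Node n1: branches {R1, C1, R4, R5, R6, R7, I3} → V_1 = 1.619-1.369j
Node n2: branches {L1, I1, L2, R2, R3, I2, C2, V1} → V_2 = -4.830-5.233j
Node n3: branches {L1, R1, I1, L3, C1, R4, I2, R7, I3, C2, V1} → V_3 = 5.770-5.233j
Source currents: i(V1)=-0.5113-4.670j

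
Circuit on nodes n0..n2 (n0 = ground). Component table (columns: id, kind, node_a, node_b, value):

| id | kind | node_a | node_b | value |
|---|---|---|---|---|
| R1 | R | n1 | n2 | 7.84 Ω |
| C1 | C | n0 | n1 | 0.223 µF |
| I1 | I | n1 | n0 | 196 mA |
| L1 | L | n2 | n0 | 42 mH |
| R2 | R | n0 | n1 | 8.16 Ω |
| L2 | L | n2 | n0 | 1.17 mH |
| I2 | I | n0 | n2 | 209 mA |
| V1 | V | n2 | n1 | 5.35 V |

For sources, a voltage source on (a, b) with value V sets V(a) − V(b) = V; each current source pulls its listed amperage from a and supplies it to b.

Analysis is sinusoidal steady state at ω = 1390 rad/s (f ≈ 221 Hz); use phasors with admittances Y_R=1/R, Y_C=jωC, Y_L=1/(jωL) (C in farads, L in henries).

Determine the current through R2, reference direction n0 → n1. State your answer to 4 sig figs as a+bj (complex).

Apply KCL at each of the 2 non-ground nodes and solve the resulting linear system.
Node n1: branches {R1, C1, I1, R2, V1} → V_1 = -5.155+1.021j
Node n2: branches {R1, L1, L2, I2, V1} → V_2 = 0.1954+1.021j
Source currents: i(V1)=-1.118+0.1235j

0.6317-0.1251j A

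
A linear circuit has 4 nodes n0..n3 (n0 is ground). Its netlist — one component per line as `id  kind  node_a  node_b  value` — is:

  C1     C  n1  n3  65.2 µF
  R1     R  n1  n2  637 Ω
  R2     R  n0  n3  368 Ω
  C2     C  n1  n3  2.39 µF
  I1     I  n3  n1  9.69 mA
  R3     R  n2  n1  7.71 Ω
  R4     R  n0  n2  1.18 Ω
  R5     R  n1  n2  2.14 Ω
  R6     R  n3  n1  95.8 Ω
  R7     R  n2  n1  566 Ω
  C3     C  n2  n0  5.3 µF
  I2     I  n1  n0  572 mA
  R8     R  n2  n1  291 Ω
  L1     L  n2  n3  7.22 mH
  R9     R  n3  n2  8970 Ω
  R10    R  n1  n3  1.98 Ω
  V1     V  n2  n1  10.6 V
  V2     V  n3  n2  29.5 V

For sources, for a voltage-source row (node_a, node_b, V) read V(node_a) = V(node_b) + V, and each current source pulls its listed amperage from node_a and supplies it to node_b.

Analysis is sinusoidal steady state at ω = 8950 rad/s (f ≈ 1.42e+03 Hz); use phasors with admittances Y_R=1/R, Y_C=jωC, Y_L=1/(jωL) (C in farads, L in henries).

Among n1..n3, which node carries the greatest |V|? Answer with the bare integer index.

3

Element admittances at ω=8950 rad/s:
  Y(C1) = 0.000+0.5835j S between n1,n3
  Y(R1) = 0.001570+0.000j S between n1,n2
  Y(R2) = 0.002717+0.000j S between n0,n3
  Y(C2) = 0.000+0.02139j S between n1,n3
  I1: injects 0.00969 A into n1 (from n3)
  Y(R3) = 0.1297+0.000j S between n2,n1
  Y(R4) = 0.8475+0.000j S between n0,n2
  Y(R5) = 0.4673+0.000j S between n1,n2
  Y(R6) = 0.01044+0.000j S between n3,n1
  Y(R7) = 0.001767+0.000j S between n2,n1
  Y(C3) = 0.000+0.04743j S between n2,n0
  I2: injects 0.572 A into n0 (from n1)
  Y(R8) = 0.003436+0.000j S between n2,n1
  Y(L1) = 0.000-0.01548j S between n2,n3
  Y(R9) = 0.0001115+0.000j S between n3,n2
  Y(R10) = 0.5051+0.000j S between n1,n3
  V1: constraint V(n2)−V(n1) = 10.6
  V2: constraint V(n3)−V(n2) = 29.5
Assemble and solve the 5×5 MNA system:
  V(n1)=-11.36+0.04267j  V(n2)=-0.7647+0.04267j  V(n3)=28.74+0.04267j
  i(V1)=-26.51-24.26j  i(V2)=-20.76-23.80j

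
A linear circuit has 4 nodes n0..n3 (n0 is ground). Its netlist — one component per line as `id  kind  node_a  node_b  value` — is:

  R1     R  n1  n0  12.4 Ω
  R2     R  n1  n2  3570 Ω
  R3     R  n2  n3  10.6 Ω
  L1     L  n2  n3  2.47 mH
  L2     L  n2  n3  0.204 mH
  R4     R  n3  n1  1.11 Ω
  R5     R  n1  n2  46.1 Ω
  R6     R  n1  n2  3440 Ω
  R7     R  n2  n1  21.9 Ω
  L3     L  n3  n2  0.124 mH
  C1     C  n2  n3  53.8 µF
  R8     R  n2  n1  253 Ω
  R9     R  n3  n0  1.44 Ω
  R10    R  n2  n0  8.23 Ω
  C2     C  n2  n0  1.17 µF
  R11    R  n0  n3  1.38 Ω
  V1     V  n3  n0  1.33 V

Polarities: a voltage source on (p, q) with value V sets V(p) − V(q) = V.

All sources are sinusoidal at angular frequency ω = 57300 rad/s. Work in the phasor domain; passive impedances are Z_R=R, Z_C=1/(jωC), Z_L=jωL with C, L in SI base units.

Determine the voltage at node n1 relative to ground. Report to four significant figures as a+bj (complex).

1.226+0.003715j V

MNA unknowns: 3 node voltages V₁..V_3 plus 1 source current (V1)
R1: Y=0.08065+0.000j on G[1,0]
R2: Y=0.0002801+0.000j on G[1,2]
R3: Y=0.09434+0.000j on G[2,3]
L1: Y=0.000-0.007066j on G[2,3]
L2: Y=0.000-0.08555j on G[2,3]
R4: Y=0.9009+0.000j on G[3,1]
R5: Y=0.02169+0.000j on G[1,2]
R6: Y=0.0002907+0.000j on G[1,2]
R7: Y=0.04566+0.000j on G[2,1]
L3: Y=0.000-0.1407j on G[3,2]
C1: Y=0.000+3.083j on G[2,3]
R8: Y=0.003953+0.000j on G[2,1]
R9: Y=0.6944+0.000j on G[3,0]
R10: Y=0.1215+0.000j on G[2,0]
C2: Y=0.000+0.06704j on G[2,0]
R11: Y=0.7246+0.000j on G[0,3]
V1: row V3−V0=1.33, i_V1 at 3,0
solve → V1=1.226+0.003715j, V2=1.294+0.05444j, V3=1.330+0.000j
aux → i_V1=-2.140-0.09368j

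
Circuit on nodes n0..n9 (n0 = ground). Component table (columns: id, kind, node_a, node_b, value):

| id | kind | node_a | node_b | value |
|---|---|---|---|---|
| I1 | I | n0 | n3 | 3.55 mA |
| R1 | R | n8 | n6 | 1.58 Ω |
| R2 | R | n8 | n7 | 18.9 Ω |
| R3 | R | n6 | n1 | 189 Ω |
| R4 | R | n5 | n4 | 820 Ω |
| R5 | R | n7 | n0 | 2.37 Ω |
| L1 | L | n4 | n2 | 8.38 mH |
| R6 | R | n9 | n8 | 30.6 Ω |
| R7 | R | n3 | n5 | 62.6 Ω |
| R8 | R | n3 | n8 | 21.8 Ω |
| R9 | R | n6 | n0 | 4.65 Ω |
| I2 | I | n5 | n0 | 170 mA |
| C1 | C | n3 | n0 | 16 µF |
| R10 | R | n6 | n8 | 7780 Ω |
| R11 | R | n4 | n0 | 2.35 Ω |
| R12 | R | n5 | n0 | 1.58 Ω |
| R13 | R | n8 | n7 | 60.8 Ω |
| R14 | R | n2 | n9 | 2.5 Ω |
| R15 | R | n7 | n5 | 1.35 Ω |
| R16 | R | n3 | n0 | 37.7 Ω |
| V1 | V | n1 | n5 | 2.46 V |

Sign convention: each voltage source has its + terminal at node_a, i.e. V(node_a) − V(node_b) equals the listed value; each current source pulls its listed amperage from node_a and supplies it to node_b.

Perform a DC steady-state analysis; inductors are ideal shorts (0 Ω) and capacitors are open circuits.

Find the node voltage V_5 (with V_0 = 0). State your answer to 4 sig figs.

Apply KCL at each of the 9 non-ground nodes and solve the resulting linear system.
Node n1: branches {R3, V1} → V_1 = 2.268
Node n2: branches {L1, R14} → V_2 = -0.0002461
Node n3: branches {I1, R7, R8, C1, R16} → V_3 = 0.007540
Node n4: branches {R4, L1, R11} → V_4 = -0.0002461
Node n5: branches {R4, R7, I2, R12, R15, V1} → V_5 = -0.1921
Node n6: branches {R1, R3, R9, R10} → V_6 = 0.01705
Node n7: branches {R2, R5, R13, R15} → V_7 = -0.1153
Node n8: branches {R1, R2, R6, R8, R10, R13} → V_8 = 0.004031
Node n9: branches {R6, R14} → V_9 = 7.694e-05
Source currents: i(L1)=-0.0001292, i(V1)=-0.01191

-0.1921 V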